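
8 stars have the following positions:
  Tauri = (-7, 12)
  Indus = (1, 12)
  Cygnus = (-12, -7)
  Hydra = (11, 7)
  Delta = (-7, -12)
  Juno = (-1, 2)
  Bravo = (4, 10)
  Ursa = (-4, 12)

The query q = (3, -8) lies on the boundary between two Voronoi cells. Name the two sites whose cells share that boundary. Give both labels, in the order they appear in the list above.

Squared distances from q to each site:
d²(q, Tauri) = (3−(-7))² + (-8−12)² = 100 + 400 = 500
d²(q, Indus) = (3−1)² + (-8−12)² = 4 + 400 = 404
d²(q, Cygnus) = (3−(-12))² + (-8−(-7))² = 225 + 1 = 226
d²(q, Hydra) = (3−11)² + (-8−7)² = 64 + 225 = 289
d²(q, Delta) = (3−(-7))² + (-8−(-12))² = 100 + 16 = 116
d²(q, Juno) = (3−(-1))² + (-8−2)² = 16 + 100 = 116
d²(q, Bravo) = (3−4)² + (-8−10)² = 1 + 324 = 325
d²(q, Ursa) = (3−(-4))² + (-8−12)² = 49 + 400 = 449
q is equidistant from Delta and Juno (both at squared distance 116), and every other site is strictly farther — so q lies on the Delta–Juno Voronoi edge.

Delta and Juno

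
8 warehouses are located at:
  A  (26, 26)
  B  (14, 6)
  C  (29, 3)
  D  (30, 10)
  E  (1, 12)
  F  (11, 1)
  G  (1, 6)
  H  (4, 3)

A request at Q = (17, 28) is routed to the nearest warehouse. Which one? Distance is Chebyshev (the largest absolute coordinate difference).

d(Q,A) = max(9, 2) = 9
d(Q,B) = max(3, 22) = 22
d(Q,C) = max(12, 25) = 25
d(Q,D) = max(13, 18) = 18
d(Q,E) = max(16, 16) = 16
d(Q,F) = max(6, 27) = 27
d(Q,G) = max(16, 22) = 22
d(Q,H) = max(13, 25) = 25
The smallest is to A, so Q lies in the Voronoi region of A.

A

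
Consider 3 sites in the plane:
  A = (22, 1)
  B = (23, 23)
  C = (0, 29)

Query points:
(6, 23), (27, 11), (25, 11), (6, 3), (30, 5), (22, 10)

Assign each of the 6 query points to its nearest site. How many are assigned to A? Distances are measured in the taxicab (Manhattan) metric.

5

(6, 23) — d to each: A:38, B:17, C:12 → nearest is C
(27, 11) — d to each: A:15, B:16, C:45 → nearest is A
(25, 11) — d to each: A:13, B:14, C:43 → nearest is A
(6, 3) — d to each: A:18, B:37, C:32 → nearest is A
(30, 5) — d to each: A:12, B:25, C:54 → nearest is A
(22, 10) — d to each: A:9, B:14, C:41 → nearest is A
5 of the 6 points have A as nearest.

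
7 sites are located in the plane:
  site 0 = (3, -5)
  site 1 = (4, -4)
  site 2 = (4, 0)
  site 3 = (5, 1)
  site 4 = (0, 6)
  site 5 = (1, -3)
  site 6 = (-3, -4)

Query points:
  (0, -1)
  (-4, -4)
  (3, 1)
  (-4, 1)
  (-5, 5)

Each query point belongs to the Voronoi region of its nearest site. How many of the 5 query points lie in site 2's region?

1

(0, -1) — d² to each: site 0:25, site 1:25, site 2:17, site 3:29, site 4:49, site 5:5, site 6:18 → nearest is site 5
(-4, -4) — d² to each: site 0:50, site 1:64, site 2:80, site 3:106, site 4:116, site 5:26, site 6:1 → nearest is site 6
(3, 1) — d² to each: site 0:36, site 1:26, site 2:2, site 3:4, site 4:34, site 5:20, site 6:61 → nearest is site 2
(-4, 1) — d² to each: site 0:85, site 1:89, site 2:65, site 3:81, site 4:41, site 5:41, site 6:26 → nearest is site 6
(-5, 5) — d² to each: site 0:164, site 1:162, site 2:106, site 3:116, site 4:26, site 5:100, site 6:85 → nearest is site 4
1 of the 5 points has site 2 as nearest.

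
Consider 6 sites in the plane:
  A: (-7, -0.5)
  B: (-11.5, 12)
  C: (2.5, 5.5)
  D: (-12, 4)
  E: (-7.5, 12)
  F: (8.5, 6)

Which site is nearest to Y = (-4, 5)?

Since √ is increasing, it suffices to compare squared distances:
|YA|² = (-4−(-7))² + (5−(-0.5))² = 9 + 30.25 = 39.25
|YB|² = (-4−(-11.5))² + (5−12)² = 56.25 + 49 = 105.25
|YC|² = (-4−2.5)² + (5−5.5)² = 42.25 + 0.25 = 42.5
|YD|² = (-4−(-12))² + (5−4)² = 64 + 1 = 65
|YE|² = (-4−(-7.5))² + (5−12)² = 12.25 + 49 = 61.25
|YF|² = (-4−8.5)² + (5−6)² = 156.25 + 1 = 157.25
Minimum is at A.

A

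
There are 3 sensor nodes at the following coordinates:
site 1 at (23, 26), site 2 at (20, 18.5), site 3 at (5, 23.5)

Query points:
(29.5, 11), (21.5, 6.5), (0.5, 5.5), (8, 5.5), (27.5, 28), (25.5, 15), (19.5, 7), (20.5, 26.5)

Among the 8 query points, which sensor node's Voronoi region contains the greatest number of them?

site 2

(29.5, 11) — d² to each: site 1:267.25, site 2:146.5, site 3:756.5 → nearest is site 2
(21.5, 6.5) — d² to each: site 1:382.5, site 2:146.25, site 3:561.25 → nearest is site 2
(0.5, 5.5) — d² to each: site 1:926.5, site 2:549.25, site 3:344.25 → nearest is site 3
(8, 5.5) — d² to each: site 1:645.25, site 2:313, site 3:333 → nearest is site 2
(27.5, 28) — d² to each: site 1:24.25, site 2:146.5, site 3:526.5 → nearest is site 1
(25.5, 15) — d² to each: site 1:127.25, site 2:42.5, site 3:492.5 → nearest is site 2
(19.5, 7) — d² to each: site 1:373.25, site 2:132.5, site 3:482.5 → nearest is site 2
(20.5, 26.5) — d² to each: site 1:6.5, site 2:64.25, site 3:249.25 → nearest is site 1
Tally — site 1:2, site 2:5, site 3:1. site 2 captures the most (5).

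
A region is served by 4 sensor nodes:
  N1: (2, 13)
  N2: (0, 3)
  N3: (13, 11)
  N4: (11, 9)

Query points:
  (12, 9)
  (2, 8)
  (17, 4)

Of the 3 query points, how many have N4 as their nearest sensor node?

2

(12, 9) — d² to each: N1:116, N2:180, N3:5, N4:1 → nearest is N4
(2, 8) — d² to each: N1:25, N2:29, N3:130, N4:82 → nearest is N1
(17, 4) — d² to each: N1:306, N2:290, N3:65, N4:61 → nearest is N4
2 of the 3 points have N4 as nearest.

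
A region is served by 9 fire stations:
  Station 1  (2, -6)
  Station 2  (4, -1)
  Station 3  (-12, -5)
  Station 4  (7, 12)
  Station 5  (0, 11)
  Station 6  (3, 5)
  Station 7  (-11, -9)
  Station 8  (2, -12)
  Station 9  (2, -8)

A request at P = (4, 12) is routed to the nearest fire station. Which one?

Station 4

Squared Euclidean distances:
d²(P, Station 1) = 4 + 324 = 328
d²(P, Station 2) = 0 + 169 = 169
d²(P, Station 3) = 256 + 289 = 545
d²(P, Station 4) = 9 + 0 = 9
d²(P, Station 5) = 16 + 1 = 17
d²(P, Station 6) = 1 + 49 = 50
d²(P, Station 7) = 225 + 441 = 666
d²(P, Station 8) = 4 + 576 = 580
d²(P, Station 9) = 4 + 400 = 404
Station 4 is nearest.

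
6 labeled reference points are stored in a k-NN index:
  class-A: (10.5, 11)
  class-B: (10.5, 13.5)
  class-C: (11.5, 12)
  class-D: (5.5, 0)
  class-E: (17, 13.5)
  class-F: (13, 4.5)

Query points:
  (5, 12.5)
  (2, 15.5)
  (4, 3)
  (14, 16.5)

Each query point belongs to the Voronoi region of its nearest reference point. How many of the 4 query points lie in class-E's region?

(5, 12.5) — d² to each: class-A:32.5, class-B:31.25, class-C:42.5, class-D:156.5, class-E:145, class-F:128 → nearest is class-B
(2, 15.5) — d² to each: class-A:92.5, class-B:76.25, class-C:102.5, class-D:252.5, class-E:229, class-F:242 → nearest is class-B
(4, 3) — d² to each: class-A:106.25, class-B:152.5, class-C:137.25, class-D:11.25, class-E:279.25, class-F:83.25 → nearest is class-D
(14, 16.5) — d² to each: class-A:42.5, class-B:21.25, class-C:26.5, class-D:344.5, class-E:18, class-F:145 → nearest is class-E
1 of the 4 points has class-E as nearest.

1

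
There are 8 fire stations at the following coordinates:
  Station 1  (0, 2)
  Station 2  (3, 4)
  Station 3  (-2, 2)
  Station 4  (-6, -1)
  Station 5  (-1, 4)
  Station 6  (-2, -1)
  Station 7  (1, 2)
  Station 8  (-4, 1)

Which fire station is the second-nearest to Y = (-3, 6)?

Station 3

Squared Euclidean distances:
d²(Y, Station 1) = 9 + 16 = 25
d²(Y, Station 2) = 36 + 4 = 40
d²(Y, Station 3) = 1 + 16 = 17
d²(Y, Station 4) = 9 + 49 = 58
d²(Y, Station 5) = 4 + 4 = 8
d²(Y, Station 6) = 1 + 49 = 50
d²(Y, Station 7) = 16 + 16 = 32
d²(Y, Station 8) = 1 + 25 = 26
Sorted ascending: Station 5, Station 3, Station 1, … — the second-nearest is Station 3.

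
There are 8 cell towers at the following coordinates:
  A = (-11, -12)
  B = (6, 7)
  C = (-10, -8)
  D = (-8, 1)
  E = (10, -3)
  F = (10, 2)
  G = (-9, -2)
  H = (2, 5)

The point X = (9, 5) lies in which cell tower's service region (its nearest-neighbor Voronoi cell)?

F

Compare squared distances (the ordering matches that of the actual distances):
|XA|² = 400 + 289 = 689
|XB|² = 9 + 4 = 13
|XC|² = 361 + 169 = 530
|XD|² = 289 + 16 = 305
|XE|² = 1 + 64 = 65
|XF|² = 1 + 9 = 10
|XG|² = 324 + 49 = 373
|XH|² = 49 + 0 = 49
F is nearest.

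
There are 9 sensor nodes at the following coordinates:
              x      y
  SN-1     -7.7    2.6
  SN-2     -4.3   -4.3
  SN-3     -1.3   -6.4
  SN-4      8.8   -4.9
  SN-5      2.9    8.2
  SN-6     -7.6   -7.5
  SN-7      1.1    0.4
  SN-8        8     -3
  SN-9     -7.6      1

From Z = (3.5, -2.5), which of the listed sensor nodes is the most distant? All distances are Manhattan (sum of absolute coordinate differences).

d(Z, SN-1) = 11.2 + 5.1 = 16.3
d(Z, SN-2) = 7.8 + 1.8 = 9.6
d(Z, SN-3) = 4.8 + 3.9 = 8.7
d(Z, SN-4) = 5.3 + 2.4 = 7.7
d(Z, SN-5) = 0.6 + 10.7 = 11.3
d(Z, SN-6) = 11.1 + 5 = 16.1
d(Z, SN-7) = 2.4 + 2.9 = 5.3
d(Z, SN-8) = 4.5 + 0.5 = 5
d(Z, SN-9) = 11.1 + 3.5 = 14.6
The largest is to SN-1.

SN-1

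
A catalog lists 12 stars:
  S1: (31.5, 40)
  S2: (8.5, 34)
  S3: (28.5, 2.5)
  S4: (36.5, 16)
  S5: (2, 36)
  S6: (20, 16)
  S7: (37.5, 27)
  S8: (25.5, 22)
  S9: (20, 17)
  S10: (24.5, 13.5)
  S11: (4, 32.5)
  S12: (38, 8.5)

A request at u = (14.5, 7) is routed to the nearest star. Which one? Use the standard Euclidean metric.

Compare squared distances (the ordering matches that of the actual distances):
|uS1|² = (14.5−31.5)² + (7−40)² = 289 + 1089 = 1378
|uS2|² = (14.5−8.5)² + (7−34)² = 36 + 729 = 765
|uS3|² = (14.5−28.5)² + (7−2.5)² = 196 + 20.25 = 216.25
|uS4|² = (14.5−36.5)² + (7−16)² = 484 + 81 = 565
|uS5|² = (14.5−2)² + (7−36)² = 156.25 + 841 = 997.25
|uS6|² = (14.5−20)² + (7−16)² = 30.25 + 81 = 111.25
|uS7|² = (14.5−37.5)² + (7−27)² = 529 + 400 = 929
|uS8|² = (14.5−25.5)² + (7−22)² = 121 + 225 = 346
|uS9|² = (14.5−20)² + (7−17)² = 30.25 + 100 = 130.25
d²(u, S10) = (14.5−24.5)² + (7−13.5)² = 100 + 42.25 = 142.25
d²(u, S11) = (14.5−4)² + (7−32.5)² = 110.25 + 650.25 = 760.5
d²(u, S12) = (14.5−38)² + (7−8.5)² = 552.25 + 2.25 = 554.5
The smallest is to S6, so u lies in the Voronoi region of S6.

S6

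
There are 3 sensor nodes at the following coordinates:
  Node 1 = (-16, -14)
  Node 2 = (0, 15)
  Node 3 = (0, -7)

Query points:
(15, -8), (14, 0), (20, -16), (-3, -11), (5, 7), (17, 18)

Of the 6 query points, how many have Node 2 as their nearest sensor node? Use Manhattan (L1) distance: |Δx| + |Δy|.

(15, -8) — d to each: Node 1:37, Node 2:38, Node 3:16 → nearest is Node 3
(14, 0) — d to each: Node 1:44, Node 2:29, Node 3:21 → nearest is Node 3
(20, -16) — d to each: Node 1:38, Node 2:51, Node 3:29 → nearest is Node 3
(-3, -11) — d to each: Node 1:16, Node 2:29, Node 3:7 → nearest is Node 3
(5, 7) — d to each: Node 1:42, Node 2:13, Node 3:19 → nearest is Node 2
(17, 18) — d to each: Node 1:65, Node 2:20, Node 3:42 → nearest is Node 2
2 of the 6 points have Node 2 as nearest.

2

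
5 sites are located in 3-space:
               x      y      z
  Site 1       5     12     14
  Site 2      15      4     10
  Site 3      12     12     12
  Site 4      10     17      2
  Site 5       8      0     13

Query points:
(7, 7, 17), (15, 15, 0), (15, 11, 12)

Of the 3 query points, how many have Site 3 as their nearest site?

(7, 7, 17) — d² to each: Site 1:38, Site 2:122, Site 3:75, Site 4:334, Site 5:66 → nearest is Site 1
(15, 15, 0) — d² to each: Site 1:305, Site 2:221, Site 3:162, Site 4:33, Site 5:443 → nearest is Site 4
(15, 11, 12) — d² to each: Site 1:105, Site 2:53, Site 3:10, Site 4:161, Site 5:171 → nearest is Site 3
1 of the 3 points has Site 3 as nearest.

1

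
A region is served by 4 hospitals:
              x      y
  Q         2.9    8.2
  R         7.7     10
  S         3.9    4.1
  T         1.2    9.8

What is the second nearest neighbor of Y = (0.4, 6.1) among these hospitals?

Since √ is increasing, it suffices to compare squared distances:
|YQ|² = (0.4−2.9)² + (6.1−8.2)² = 6.25 + 4.41 = 10.66
|YR|² = (0.4−7.7)² + (6.1−10)² = 53.29 + 15.21 = 68.5
|YS|² = (0.4−3.9)² + (6.1−4.1)² = 12.25 + 4 = 16.25
|YT|² = (0.4−1.2)² + (6.1−9.8)² = 0.64 + 13.69 = 14.33
Sorted ascending: Q, T, S, … — the second-nearest is T.

T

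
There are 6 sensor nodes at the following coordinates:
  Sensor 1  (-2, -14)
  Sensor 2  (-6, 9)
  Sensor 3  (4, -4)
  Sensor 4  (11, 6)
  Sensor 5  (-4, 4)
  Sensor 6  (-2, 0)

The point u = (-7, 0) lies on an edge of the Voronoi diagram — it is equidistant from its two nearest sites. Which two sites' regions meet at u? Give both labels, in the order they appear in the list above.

Squared distances from u to each site:
d²(u, Sensor 1) = (-7−(-2))² + (0−(-14))² = 25 + 196 = 221
d²(u, Sensor 2) = (-7−(-6))² + (0−9)² = 1 + 81 = 82
d²(u, Sensor 3) = (-7−4)² + (0−(-4))² = 121 + 16 = 137
d²(u, Sensor 4) = (-7−11)² + (0−6)² = 324 + 36 = 360
d²(u, Sensor 5) = (-7−(-4))² + (0−4)² = 9 + 16 = 25
d²(u, Sensor 6) = (-7−(-2))² + (0−0)² = 25 + 0 = 25
u is equidistant from Sensor 5 and Sensor 6 (both at squared distance 25), and every other site is strictly farther — so u lies on the Sensor 5–Sensor 6 Voronoi edge.

Sensor 5 and Sensor 6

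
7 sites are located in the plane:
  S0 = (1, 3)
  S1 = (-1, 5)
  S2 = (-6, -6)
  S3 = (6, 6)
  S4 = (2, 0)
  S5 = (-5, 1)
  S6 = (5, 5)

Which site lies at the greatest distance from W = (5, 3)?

Squared Euclidean distances:
|WS0|² = 16 + 0 = 16
|WS1|² = 36 + 4 = 40
|WS2|² = 121 + 81 = 202
|WS3|² = 1 + 9 = 10
|WS4|² = 9 + 9 = 18
|WS5|² = 100 + 4 = 104
|WS6|² = 0 + 4 = 4
The largest is to S2.

S2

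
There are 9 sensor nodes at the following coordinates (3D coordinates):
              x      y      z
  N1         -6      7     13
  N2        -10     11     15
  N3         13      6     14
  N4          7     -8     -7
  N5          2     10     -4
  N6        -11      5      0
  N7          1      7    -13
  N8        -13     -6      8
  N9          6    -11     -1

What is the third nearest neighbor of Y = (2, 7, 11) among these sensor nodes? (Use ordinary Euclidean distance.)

N2

Squared Euclidean distances:
|YN1|² = 64 + 0 + 4 = 68
|YN2|² = 144 + 16 + 16 = 176
|YN3|² = 121 + 1 + 9 = 131
|YN4|² = 25 + 225 + 324 = 574
|YN5|² = 0 + 9 + 225 = 234
|YN6|² = 169 + 4 + 121 = 294
|YN7|² = 1 + 0 + 576 = 577
|YN8|² = 225 + 169 + 9 = 403
|YN9|² = 16 + 324 + 144 = 484
Sorted ascending: N1, N3, N2, N5, … — the third-nearest is N2.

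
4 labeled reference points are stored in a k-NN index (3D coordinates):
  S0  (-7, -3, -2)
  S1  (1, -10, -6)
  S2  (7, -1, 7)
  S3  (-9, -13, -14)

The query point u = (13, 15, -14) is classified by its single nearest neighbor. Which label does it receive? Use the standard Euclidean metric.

Compare squared distances (the ordering matches that of the actual distances):
|uS0|² = (13−(-7))² + (15−(-3))² + (-14−(-2))² = 400 + 324 + 144 = 868
|uS1|² = (13−1)² + (15−(-10))² + (-14−(-6))² = 144 + 625 + 64 = 833
|uS2|² = (13−7)² + (15−(-1))² + (-14−7)² = 36 + 256 + 441 = 733
|uS3|² = (13−(-9))² + (15−(-13))² + (-14−(-14))² = 484 + 784 + 0 = 1268
The smallest is to S2, so u lies in the Voronoi region of S2.

S2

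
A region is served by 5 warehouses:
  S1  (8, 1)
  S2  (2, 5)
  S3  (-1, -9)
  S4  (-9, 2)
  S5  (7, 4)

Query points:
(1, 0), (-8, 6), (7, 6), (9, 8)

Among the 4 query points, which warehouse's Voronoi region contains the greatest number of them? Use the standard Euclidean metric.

S5

(1, 0) — d² to each: S1:50, S2:26, S3:85, S4:104, S5:52 → nearest is S2
(-8, 6) — d² to each: S1:281, S2:101, S3:274, S4:17, S5:229 → nearest is S4
(7, 6) — d² to each: S1:26, S2:26, S3:289, S4:272, S5:4 → nearest is S5
(9, 8) — d² to each: S1:50, S2:58, S3:389, S4:360, S5:20 → nearest is S5
Tally — S2:1, S4:1, S5:2. S5 captures the most (2).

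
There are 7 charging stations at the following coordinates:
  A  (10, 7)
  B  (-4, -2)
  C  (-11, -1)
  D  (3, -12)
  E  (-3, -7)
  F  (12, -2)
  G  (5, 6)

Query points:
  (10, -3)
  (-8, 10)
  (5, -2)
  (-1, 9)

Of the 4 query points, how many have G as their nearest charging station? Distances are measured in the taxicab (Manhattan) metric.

(10, -3) — d to each: A:10, B:15, C:23, D:16, E:17, F:3, G:14 → nearest is F
(-8, 10) — d to each: A:21, B:16, C:14, D:33, E:22, F:32, G:17 → nearest is C
(5, -2) — d to each: A:14, B:9, C:17, D:12, E:13, F:7, G:8 → nearest is F
(-1, 9) — d to each: A:13, B:14, C:20, D:25, E:18, F:24, G:9 → nearest is G
1 of the 4 points has G as nearest.

1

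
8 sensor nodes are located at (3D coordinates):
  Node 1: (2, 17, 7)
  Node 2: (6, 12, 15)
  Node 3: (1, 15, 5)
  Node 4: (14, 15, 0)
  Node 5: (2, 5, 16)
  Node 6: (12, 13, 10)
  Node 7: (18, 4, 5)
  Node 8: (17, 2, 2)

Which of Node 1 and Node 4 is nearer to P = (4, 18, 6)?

Node 1

Compare squared distances:
d²(P, Node 1) = (4−2)² + (18−17)² + (6−7)² = 4 + 1 + 1 = 6
d²(P, Node 4) = (4−14)² + (18−15)² + (6−0)² = 100 + 9 + 36 = 145
6 < 145, so Node 1 is closer.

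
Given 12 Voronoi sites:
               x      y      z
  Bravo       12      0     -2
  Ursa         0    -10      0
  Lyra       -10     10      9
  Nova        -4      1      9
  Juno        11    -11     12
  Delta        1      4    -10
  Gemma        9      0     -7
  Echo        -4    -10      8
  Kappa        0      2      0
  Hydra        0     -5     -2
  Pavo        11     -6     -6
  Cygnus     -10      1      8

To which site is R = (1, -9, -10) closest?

Compare squared distances (the ordering matches that of the actual distances):
d²(R, Bravo) = (1−12)² + (-9−0)² + (-10−(-2))² = 121 + 81 + 64 = 266
d²(R, Ursa) = (1−0)² + (-9−(-10))² + (-10−0)² = 1 + 1 + 100 = 102
d²(R, Lyra) = (1−(-10))² + (-9−10)² + (-10−9)² = 121 + 361 + 361 = 843
d²(R, Nova) = (1−(-4))² + (-9−1)² + (-10−9)² = 25 + 100 + 361 = 486
d²(R, Juno) = (1−11)² + (-9−(-11))² + (-10−12)² = 100 + 4 + 484 = 588
d²(R, Delta) = (1−1)² + (-9−4)² + (-10−(-10))² = 0 + 169 + 0 = 169
d²(R, Gemma) = (1−9)² + (-9−0)² + (-10−(-7))² = 64 + 81 + 9 = 154
d²(R, Echo) = (1−(-4))² + (-9−(-10))² + (-10−8)² = 25 + 1 + 324 = 350
d²(R, Kappa) = (1−0)² + (-9−2)² + (-10−0)² = 1 + 121 + 100 = 222
d²(R, Hydra) = (1−0)² + (-9−(-5))² + (-10−(-2))² = 1 + 16 + 64 = 81
d²(R, Pavo) = (1−11)² + (-9−(-6))² + (-10−(-6))² = 100 + 9 + 16 = 125
d²(R, Cygnus) = (1−(-10))² + (-9−1)² + (-10−8)² = 121 + 100 + 324 = 545
Minimum is at Hydra.

Hydra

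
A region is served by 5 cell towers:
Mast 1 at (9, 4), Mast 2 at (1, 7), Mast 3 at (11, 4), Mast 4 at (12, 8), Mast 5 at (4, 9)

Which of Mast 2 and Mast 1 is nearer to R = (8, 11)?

Mast 1

Compare squared distances:
d²(R, Mast 2) = (8−1)² + (11−7)² = 49 + 16 = 65
d²(R, Mast 1) = (8−9)² + (11−4)² = 1 + 49 = 50
65 > 50, so Mast 1 is closer.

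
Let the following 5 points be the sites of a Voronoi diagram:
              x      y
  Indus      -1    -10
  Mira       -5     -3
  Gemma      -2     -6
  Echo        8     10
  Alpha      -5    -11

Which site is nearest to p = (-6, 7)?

Since √ is increasing, it suffices to compare squared distances:
d²(p, Indus) = 25 + 289 = 314
d²(p, Mira) = 1 + 100 = 101
d²(p, Gemma) = 16 + 169 = 185
d²(p, Echo) = 196 + 9 = 205
d²(p, Alpha) = 1 + 324 = 325
Minimum is at Mira.

Mira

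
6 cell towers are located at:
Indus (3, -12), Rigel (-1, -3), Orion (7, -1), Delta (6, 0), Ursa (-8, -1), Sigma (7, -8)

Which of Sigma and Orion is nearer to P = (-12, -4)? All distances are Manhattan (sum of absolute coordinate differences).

Orion

d(P, Sigma) = |-12−7| + |-4−(-8)| = 19 + 4 = 23
d(P, Orion) = |-12−7| + |-4−(-1)| = 19 + 3 = 22
23 > 22, so Orion is closer.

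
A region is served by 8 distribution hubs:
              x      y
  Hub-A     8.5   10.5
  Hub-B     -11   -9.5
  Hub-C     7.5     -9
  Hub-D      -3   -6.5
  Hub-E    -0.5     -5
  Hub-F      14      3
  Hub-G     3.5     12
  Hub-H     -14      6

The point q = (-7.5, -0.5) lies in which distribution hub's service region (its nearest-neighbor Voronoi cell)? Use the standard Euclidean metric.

Squared Euclidean distances:
d²(q, Hub-A) = 256 + 121 = 377
d²(q, Hub-B) = 12.25 + 81 = 93.25
d²(q, Hub-C) = 225 + 72.25 = 297.25
d²(q, Hub-D) = 20.25 + 36 = 56.25
d²(q, Hub-E) = 49 + 20.25 = 69.25
d²(q, Hub-F) = 462.25 + 12.25 = 474.5
d²(q, Hub-G) = 121 + 156.25 = 277.25
d²(q, Hub-H) = 42.25 + 42.25 = 84.5
Hub-D is nearest.

Hub-D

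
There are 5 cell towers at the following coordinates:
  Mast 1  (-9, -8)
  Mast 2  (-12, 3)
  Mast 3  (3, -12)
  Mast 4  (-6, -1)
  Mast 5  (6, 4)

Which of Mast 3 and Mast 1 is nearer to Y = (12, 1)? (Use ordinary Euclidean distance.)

Compare squared distances:
d²(Y, Mast 3) = (12−3)² + (1−(-12))² = 81 + 169 = 250
d²(Y, Mast 1) = (12−(-9))² + (1−(-8))² = 441 + 81 = 522
250 < 522, so Mast 3 is closer.

Mast 3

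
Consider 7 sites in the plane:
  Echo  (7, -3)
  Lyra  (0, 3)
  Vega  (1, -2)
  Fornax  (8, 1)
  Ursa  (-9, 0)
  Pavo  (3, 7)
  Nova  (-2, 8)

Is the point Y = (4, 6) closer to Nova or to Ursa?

Compare squared distances:
d²(Y, Nova) = (4−(-2))² + (6−8)² = 36 + 4 = 40
d²(Y, Ursa) = (4−(-9))² + (6−0)² = 169 + 36 = 205
40 < 205, so Nova is closer.

Nova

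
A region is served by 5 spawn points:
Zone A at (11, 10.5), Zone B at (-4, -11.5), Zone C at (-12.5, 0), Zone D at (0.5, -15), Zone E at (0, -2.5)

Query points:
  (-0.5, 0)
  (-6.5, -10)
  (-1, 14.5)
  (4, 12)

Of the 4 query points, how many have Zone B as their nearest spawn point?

(-0.5, 0) — d² to each: Zone A:242.5, Zone B:144.5, Zone C:144, Zone D:226, Zone E:6.5 → nearest is Zone E
(-6.5, -10) — d² to each: Zone A:726.5, Zone B:8.5, Zone C:136, Zone D:74, Zone E:98.5 → nearest is Zone B
(-1, 14.5) — d² to each: Zone A:160, Zone B:685, Zone C:342.5, Zone D:872.5, Zone E:290 → nearest is Zone A
(4, 12) — d² to each: Zone A:51.25, Zone B:616.25, Zone C:416.25, Zone D:741.25, Zone E:226.25 → nearest is Zone A
1 of the 4 points has Zone B as nearest.

1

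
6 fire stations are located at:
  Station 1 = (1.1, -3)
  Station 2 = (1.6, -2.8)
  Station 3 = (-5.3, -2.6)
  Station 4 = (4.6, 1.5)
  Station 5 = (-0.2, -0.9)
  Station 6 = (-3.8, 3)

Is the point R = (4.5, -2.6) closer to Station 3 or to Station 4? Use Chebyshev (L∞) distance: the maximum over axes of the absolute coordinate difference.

Station 4

d(R, Station 3) = max(9.8, 0) = 9.8
d(R, Station 4) = max(0.1, 4.1) = 4.1
9.8 > 4.1, so Station 4 is closer.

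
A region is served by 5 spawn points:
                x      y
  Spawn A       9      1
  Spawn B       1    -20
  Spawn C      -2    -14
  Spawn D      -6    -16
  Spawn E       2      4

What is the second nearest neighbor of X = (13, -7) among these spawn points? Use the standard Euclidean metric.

Spawn E

Since √ is increasing, it suffices to compare squared distances:
d²(X, Spawn A) = (13−9)² + (-7−1)² = 16 + 64 = 80
d²(X, Spawn B) = (13−1)² + (-7−(-20))² = 144 + 169 = 313
d²(X, Spawn C) = (13−(-2))² + (-7−(-14))² = 225 + 49 = 274
d²(X, Spawn D) = (13−(-6))² + (-7−(-16))² = 361 + 81 = 442
d²(X, Spawn E) = (13−2)² + (-7−4)² = 121 + 121 = 242
Sorted ascending: Spawn A, Spawn E, Spawn C, … — the second-nearest is Spawn E.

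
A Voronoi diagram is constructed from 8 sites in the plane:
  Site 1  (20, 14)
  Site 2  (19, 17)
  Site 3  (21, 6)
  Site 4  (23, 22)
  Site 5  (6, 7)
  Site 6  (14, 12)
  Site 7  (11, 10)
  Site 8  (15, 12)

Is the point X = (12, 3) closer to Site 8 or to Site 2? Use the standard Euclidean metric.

Compare squared distances:
d²(X, Site 8) = (12−15)² + (3−12)² = 9 + 81 = 90
d²(X, Site 2) = (12−19)² + (3−17)² = 49 + 196 = 245
90 < 245, so Site 8 is closer.

Site 8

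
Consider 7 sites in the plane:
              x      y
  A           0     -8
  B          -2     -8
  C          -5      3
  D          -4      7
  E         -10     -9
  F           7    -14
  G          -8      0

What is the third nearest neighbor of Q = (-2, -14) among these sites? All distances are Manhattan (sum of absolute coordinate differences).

d(Q,A) = 2 + 6 = 8
d(Q,B) = 0 + 6 = 6
d(Q,C) = 3 + 17 = 20
d(Q,D) = 2 + 21 = 23
d(Q,E) = 8 + 5 = 13
d(Q,F) = 9 + 0 = 9
d(Q,G) = 6 + 14 = 20
Sorted ascending: B, A, F, E, … — the third-nearest is F.

F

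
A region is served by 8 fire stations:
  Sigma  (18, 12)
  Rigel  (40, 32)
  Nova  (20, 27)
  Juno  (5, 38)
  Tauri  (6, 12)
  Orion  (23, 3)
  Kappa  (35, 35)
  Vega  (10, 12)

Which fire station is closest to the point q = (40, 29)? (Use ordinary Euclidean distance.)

Rigel

Squared Euclidean distances:
d²(q, Sigma) = 484 + 289 = 773
d²(q, Rigel) = 0 + 9 = 9
d²(q, Nova) = 400 + 4 = 404
d²(q, Juno) = 1225 + 81 = 1306
d²(q, Tauri) = 1156 + 289 = 1445
d²(q, Orion) = 289 + 676 = 965
d²(q, Kappa) = 25 + 36 = 61
d²(q, Vega) = 900 + 289 = 1189
The smallest is to Rigel, so q lies in the Voronoi region of Rigel.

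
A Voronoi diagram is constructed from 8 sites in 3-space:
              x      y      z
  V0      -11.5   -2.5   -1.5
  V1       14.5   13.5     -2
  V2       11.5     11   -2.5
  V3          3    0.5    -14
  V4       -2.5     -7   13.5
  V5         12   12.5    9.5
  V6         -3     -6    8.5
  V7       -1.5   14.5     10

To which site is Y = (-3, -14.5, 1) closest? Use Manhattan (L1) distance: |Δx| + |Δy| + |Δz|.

d(Y,V0) = 8.5 + 12 + 2.5 = 23
d(Y,V1) = 17.5 + 28 + 3 = 48.5
d(Y,V2) = 14.5 + 25.5 + 3.5 = 43.5
d(Y,V3) = 6 + 15 + 15 = 36
d(Y,V4) = 0.5 + 7.5 + 12.5 = 20.5
d(Y,V5) = 15 + 27 + 8.5 = 50.5
d(Y,V6) = 0 + 8.5 + 7.5 = 16
d(Y,V7) = 1.5 + 29 + 9 = 39.5
Minimum is at V6.

V6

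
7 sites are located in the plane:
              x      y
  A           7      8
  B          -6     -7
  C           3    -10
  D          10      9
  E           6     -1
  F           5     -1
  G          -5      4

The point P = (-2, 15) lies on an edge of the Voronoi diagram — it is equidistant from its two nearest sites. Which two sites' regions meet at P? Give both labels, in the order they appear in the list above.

Squared distances from P to each site:
|PA|² = 81 + 49 = 130
|PB|² = 16 + 484 = 500
|PC|² = 25 + 625 = 650
|PD|² = 144 + 36 = 180
|PE|² = 64 + 256 = 320
|PF|² = 49 + 256 = 305
|PG|² = 9 + 121 = 130
P is equidistant from A and G (both at squared distance 130), and every other site is strictly farther — so P lies on the A–G Voronoi edge.

A and G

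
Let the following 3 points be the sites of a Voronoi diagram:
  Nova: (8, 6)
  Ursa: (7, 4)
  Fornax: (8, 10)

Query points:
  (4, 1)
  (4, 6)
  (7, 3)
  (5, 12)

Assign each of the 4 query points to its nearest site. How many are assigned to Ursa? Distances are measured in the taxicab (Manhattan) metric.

2

(4, 1) — d to each: Nova:9, Ursa:6, Fornax:13 → nearest is Ursa
(4, 6) — d to each: Nova:4, Ursa:5, Fornax:8 → nearest is Nova
(7, 3) — d to each: Nova:4, Ursa:1, Fornax:8 → nearest is Ursa
(5, 12) — d to each: Nova:9, Ursa:10, Fornax:5 → nearest is Fornax
2 of the 4 points have Ursa as nearest.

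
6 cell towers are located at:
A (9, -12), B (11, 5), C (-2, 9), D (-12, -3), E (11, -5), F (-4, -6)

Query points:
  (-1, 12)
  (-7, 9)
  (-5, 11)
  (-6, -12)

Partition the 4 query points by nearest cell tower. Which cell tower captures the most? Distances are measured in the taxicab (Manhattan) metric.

(-1, 12) — d to each: A:34, B:19, C:4, D:26, E:29, F:21 → nearest is C
(-7, 9) — d to each: A:37, B:22, C:5, D:17, E:32, F:18 → nearest is C
(-5, 11) — d to each: A:37, B:22, C:5, D:21, E:32, F:18 → nearest is C
(-6, -12) — d to each: A:15, B:34, C:25, D:15, E:24, F:8 → nearest is F
Tally — C:3, F:1. C captures the most (3).

C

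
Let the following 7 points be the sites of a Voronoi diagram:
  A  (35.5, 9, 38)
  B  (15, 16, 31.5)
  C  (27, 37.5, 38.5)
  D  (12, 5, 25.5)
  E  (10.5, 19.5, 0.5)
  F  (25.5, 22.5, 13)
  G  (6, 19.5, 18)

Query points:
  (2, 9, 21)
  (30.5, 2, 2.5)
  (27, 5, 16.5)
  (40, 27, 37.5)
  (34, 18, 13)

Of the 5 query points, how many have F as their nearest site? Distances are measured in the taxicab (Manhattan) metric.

(2, 9, 21) — d to each: A:50.5, B:30.5, C:71, D:18.5, E:39.5, F:45, G:17.5 → nearest is G
(30.5, 2, 2.5) — d to each: A:47.5, B:58.5, C:75, D:44.5, E:39.5, F:36, G:57.5 → nearest is F
(27, 5, 16.5) — d to each: A:34, B:38, C:54.5, D:24, E:47, F:22.5, G:37 → nearest is F
(40, 27, 37.5) — d to each: A:23, B:42, C:24.5, D:62, E:74, F:43.5, G:61 → nearest is A
(34, 18, 13) — d to each: A:35.5, B:39.5, C:52, D:47.5, E:37.5, F:13, G:34.5 → nearest is F
3 of the 5 points have F as nearest.

3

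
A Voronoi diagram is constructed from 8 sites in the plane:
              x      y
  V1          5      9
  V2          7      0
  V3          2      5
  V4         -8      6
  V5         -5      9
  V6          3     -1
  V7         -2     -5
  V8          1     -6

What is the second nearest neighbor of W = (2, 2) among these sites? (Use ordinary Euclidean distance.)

Since √ is increasing, it suffices to compare squared distances:
|WV1|² = (2−5)² + (2−9)² = 9 + 49 = 58
|WV2|² = (2−7)² + (2−0)² = 25 + 4 = 29
|WV3|² = (2−2)² + (2−5)² = 0 + 9 = 9
|WV4|² = (2−(-8))² + (2−6)² = 100 + 16 = 116
|WV5|² = (2−(-5))² + (2−9)² = 49 + 49 = 98
|WV6|² = (2−3)² + (2−(-1))² = 1 + 9 = 10
|WV7|² = (2−(-2))² + (2−(-5))² = 16 + 49 = 65
|WV8|² = (2−1)² + (2−(-6))² = 1 + 64 = 65
Sorted ascending: V3, V6, V2, … — the second-nearest is V6.

V6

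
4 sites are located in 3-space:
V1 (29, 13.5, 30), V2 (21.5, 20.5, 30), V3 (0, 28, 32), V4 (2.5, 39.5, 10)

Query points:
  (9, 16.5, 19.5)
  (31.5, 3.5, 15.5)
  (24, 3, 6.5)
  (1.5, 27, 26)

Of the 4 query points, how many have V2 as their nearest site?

1

(9, 16.5, 19.5) — d² to each: V1:519.25, V2:282.5, V3:369.5, V4:661.5 → nearest is V2
(31.5, 3.5, 15.5) — d² to each: V1:316.5, V2:599.25, V3:1864.75, V4:2167.25 → nearest is V1
(24, 3, 6.5) — d² to each: V1:687.5, V2:864.75, V3:1851.25, V4:1806.75 → nearest is V1
(1.5, 27, 26) — d² to each: V1:954.5, V2:458.25, V3:39.25, V4:413.25 → nearest is V3
1 of the 4 points has V2 as nearest.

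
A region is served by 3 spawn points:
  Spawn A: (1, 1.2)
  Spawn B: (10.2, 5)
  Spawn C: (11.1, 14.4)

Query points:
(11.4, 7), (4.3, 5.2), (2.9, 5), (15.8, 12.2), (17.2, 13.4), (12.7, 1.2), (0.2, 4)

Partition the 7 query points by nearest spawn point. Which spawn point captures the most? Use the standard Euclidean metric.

(11.4, 7) — d² to each: Spawn A:141.8, Spawn B:5.44, Spawn C:54.85 → nearest is Spawn B
(4.3, 5.2) — d² to each: Spawn A:26.89, Spawn B:34.85, Spawn C:130.88 → nearest is Spawn A
(2.9, 5) — d² to each: Spawn A:18.05, Spawn B:53.29, Spawn C:155.6 → nearest is Spawn A
(15.8, 12.2) — d² to each: Spawn A:340.04, Spawn B:83.2, Spawn C:26.93 → nearest is Spawn C
(17.2, 13.4) — d² to each: Spawn A:411.28, Spawn B:119.56, Spawn C:38.21 → nearest is Spawn C
(12.7, 1.2) — d² to each: Spawn A:136.89, Spawn B:20.69, Spawn C:176.8 → nearest is Spawn B
(0.2, 4) — d² to each: Spawn A:8.48, Spawn B:101, Spawn C:226.97 → nearest is Spawn A
Tally — Spawn A:3, Spawn B:2, Spawn C:2. Spawn A captures the most (3).

Spawn A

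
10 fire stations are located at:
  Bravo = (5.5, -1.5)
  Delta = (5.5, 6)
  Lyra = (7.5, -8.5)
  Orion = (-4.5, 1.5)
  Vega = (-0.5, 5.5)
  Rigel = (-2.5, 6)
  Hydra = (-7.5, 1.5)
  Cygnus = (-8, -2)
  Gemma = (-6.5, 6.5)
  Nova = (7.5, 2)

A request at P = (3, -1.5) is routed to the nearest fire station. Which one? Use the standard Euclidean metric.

Bravo

Compare squared distances (the ordering matches that of the actual distances):
d²(P, Bravo) = 6.25 + 0 = 6.25
d²(P, Delta) = 6.25 + 56.25 = 62.5
d²(P, Lyra) = 20.25 + 49 = 69.25
d²(P, Orion) = 56.25 + 9 = 65.25
d²(P, Vega) = 12.25 + 49 = 61.25
d²(P, Rigel) = 30.25 + 56.25 = 86.5
d²(P, Hydra) = 110.25 + 9 = 119.25
d²(P, Cygnus) = 121 + 0.25 = 121.25
d²(P, Gemma) = 90.25 + 64 = 154.25
d²(P, Nova) = 20.25 + 12.25 = 32.5
The smallest is to Bravo, so P lies in the Voronoi region of Bravo.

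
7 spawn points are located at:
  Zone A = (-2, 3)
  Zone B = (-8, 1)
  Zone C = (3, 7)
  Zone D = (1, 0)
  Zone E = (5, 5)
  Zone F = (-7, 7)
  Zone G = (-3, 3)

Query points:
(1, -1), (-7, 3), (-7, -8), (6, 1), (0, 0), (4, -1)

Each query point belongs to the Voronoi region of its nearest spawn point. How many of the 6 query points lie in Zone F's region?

(1, -1) — d² to each: Zone A:25, Zone B:85, Zone C:68, Zone D:1, Zone E:52, Zone F:128, Zone G:32 → nearest is Zone D
(-7, 3) — d² to each: Zone A:25, Zone B:5, Zone C:116, Zone D:73, Zone E:148, Zone F:16, Zone G:16 → nearest is Zone B
(-7, -8) — d² to each: Zone A:146, Zone B:82, Zone C:325, Zone D:128, Zone E:313, Zone F:225, Zone G:137 → nearest is Zone B
(6, 1) — d² to each: Zone A:68, Zone B:196, Zone C:45, Zone D:26, Zone E:17, Zone F:205, Zone G:85 → nearest is Zone E
(0, 0) — d² to each: Zone A:13, Zone B:65, Zone C:58, Zone D:1, Zone E:50, Zone F:98, Zone G:18 → nearest is Zone D
(4, -1) — d² to each: Zone A:52, Zone B:148, Zone C:65, Zone D:10, Zone E:37, Zone F:185, Zone G:65 → nearest is Zone D
0 of the 6 points have Zone F as nearest.

0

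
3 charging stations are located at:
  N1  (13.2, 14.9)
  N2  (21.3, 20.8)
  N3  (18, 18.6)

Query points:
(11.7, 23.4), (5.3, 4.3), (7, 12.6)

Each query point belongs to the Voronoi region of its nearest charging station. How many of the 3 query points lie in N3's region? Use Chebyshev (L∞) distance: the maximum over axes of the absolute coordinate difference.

(11.7, 23.4) — d to each: N1:8.5, N2:9.6, N3:6.3 → nearest is N3
(5.3, 4.3) — d to each: N1:10.6, N2:16.5, N3:14.3 → nearest is N1
(7, 12.6) — d to each: N1:6.2, N2:14.3, N3:11 → nearest is N1
1 of the 3 points has N3 as nearest.

1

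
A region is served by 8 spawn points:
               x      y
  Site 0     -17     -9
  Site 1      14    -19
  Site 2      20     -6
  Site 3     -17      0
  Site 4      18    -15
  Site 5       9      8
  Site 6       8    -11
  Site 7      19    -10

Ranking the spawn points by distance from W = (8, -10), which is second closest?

Compare squared distances (the ordering matches that of the actual distances):
d²(W, Site 0) = (8−(-17))² + (-10−(-9))² = 625 + 1 = 626
d²(W, Site 1) = (8−14)² + (-10−(-19))² = 36 + 81 = 117
d²(W, Site 2) = (8−20)² + (-10−(-6))² = 144 + 16 = 160
d²(W, Site 3) = (8−(-17))² + (-10−0)² = 625 + 100 = 725
d²(W, Site 4) = (8−18)² + (-10−(-15))² = 100 + 25 = 125
d²(W, Site 5) = (8−9)² + (-10−8)² = 1 + 324 = 325
d²(W, Site 6) = (8−8)² + (-10−(-11))² = 0 + 1 = 1
d²(W, Site 7) = (8−19)² + (-10−(-10))² = 121 + 0 = 121
Sorted ascending: Site 6, Site 1, Site 7, … — the second-nearest is Site 1.

Site 1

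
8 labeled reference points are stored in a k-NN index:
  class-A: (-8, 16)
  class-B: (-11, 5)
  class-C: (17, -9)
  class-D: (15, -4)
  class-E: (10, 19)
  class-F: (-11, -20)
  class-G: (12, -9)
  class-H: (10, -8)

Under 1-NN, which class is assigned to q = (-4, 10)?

class-A

Since √ is increasing, it suffices to compare squared distances:
d²(q, class-A) = (-4−(-8))² + (10−16)² = 16 + 36 = 52
d²(q, class-B) = (-4−(-11))² + (10−5)² = 49 + 25 = 74
d²(q, class-C) = (-4−17)² + (10−(-9))² = 441 + 361 = 802
d²(q, class-D) = (-4−15)² + (10−(-4))² = 361 + 196 = 557
d²(q, class-E) = (-4−10)² + (10−19)² = 196 + 81 = 277
d²(q, class-F) = (-4−(-11))² + (10−(-20))² = 49 + 900 = 949
d²(q, class-G) = (-4−12)² + (10−(-9))² = 256 + 361 = 617
d²(q, class-H) = (-4−10)² + (10−(-8))² = 196 + 324 = 520
The smallest is to class-A, so q lies in the Voronoi region of class-A.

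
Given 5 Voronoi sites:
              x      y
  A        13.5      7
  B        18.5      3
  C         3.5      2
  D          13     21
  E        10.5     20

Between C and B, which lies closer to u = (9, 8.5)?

Compare squared distances:
|uC|² = (9−3.5)² + (8.5−2)² = 30.25 + 42.25 = 72.5
|uB|² = (9−18.5)² + (8.5−3)² = 90.25 + 30.25 = 120.5
72.5 < 120.5, so C is closer.

C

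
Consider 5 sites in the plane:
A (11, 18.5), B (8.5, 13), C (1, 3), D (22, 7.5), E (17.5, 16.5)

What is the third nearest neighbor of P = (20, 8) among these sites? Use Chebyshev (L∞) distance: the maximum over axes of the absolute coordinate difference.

A

d(P,A) = max(9, 10.5) = 10.5
d(P,B) = max(11.5, 5) = 11.5
d(P,C) = max(19, 5) = 19
d(P,D) = max(2, 0.5) = 2
d(P,E) = max(2.5, 8.5) = 8.5
Sorted ascending: D, E, A, B, … — the third-nearest is A.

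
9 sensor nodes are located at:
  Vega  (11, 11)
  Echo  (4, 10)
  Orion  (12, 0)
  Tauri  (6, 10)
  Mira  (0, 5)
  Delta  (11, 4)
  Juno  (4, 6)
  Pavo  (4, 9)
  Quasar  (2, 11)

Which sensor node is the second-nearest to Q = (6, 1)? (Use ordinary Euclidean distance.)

Delta

Squared Euclidean distances:
d²(Q, Vega) = 25 + 100 = 125
d²(Q, Echo) = 4 + 81 = 85
d²(Q, Orion) = 36 + 1 = 37
d²(Q, Tauri) = 0 + 81 = 81
d²(Q, Mira) = 36 + 16 = 52
d²(Q, Delta) = 25 + 9 = 34
d²(Q, Juno) = 4 + 25 = 29
d²(Q, Pavo) = 4 + 64 = 68
d²(Q, Quasar) = 16 + 100 = 116
Sorted ascending: Juno, Delta, Orion, … — the second-nearest is Delta.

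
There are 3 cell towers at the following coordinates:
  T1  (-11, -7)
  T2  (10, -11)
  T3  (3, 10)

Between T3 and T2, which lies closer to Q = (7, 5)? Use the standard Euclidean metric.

T3

Compare squared distances:
|QT3|² = (7−3)² + (5−10)² = 16 + 25 = 41
|QT2|² = (7−10)² + (5−(-11))² = 9 + 256 = 265
41 < 265, so T3 is closer.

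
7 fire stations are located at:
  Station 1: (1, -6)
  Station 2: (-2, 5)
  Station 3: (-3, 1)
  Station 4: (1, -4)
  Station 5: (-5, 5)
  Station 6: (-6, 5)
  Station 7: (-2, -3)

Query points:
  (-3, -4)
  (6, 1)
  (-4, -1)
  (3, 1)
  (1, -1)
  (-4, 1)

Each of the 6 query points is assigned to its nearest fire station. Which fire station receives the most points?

Station 4

(-3, -4) — d² to each: Station 1:20, Station 2:82, Station 3:25, Station 4:16, Station 5:85, Station 6:90, Station 7:2 → nearest is Station 7
(6, 1) — d² to each: Station 1:74, Station 2:80, Station 3:81, Station 4:50, Station 5:137, Station 6:160, Station 7:80 → nearest is Station 4
(-4, -1) — d² to each: Station 1:50, Station 2:40, Station 3:5, Station 4:34, Station 5:37, Station 6:40, Station 7:8 → nearest is Station 3
(3, 1) — d² to each: Station 1:53, Station 2:41, Station 3:36, Station 4:29, Station 5:80, Station 6:97, Station 7:41 → nearest is Station 4
(1, -1) — d² to each: Station 1:25, Station 2:45, Station 3:20, Station 4:9, Station 5:72, Station 6:85, Station 7:13 → nearest is Station 4
(-4, 1) — d² to each: Station 1:74, Station 2:20, Station 3:1, Station 4:50, Station 5:17, Station 6:20, Station 7:20 → nearest is Station 3
Tally — Station 3:2, Station 4:3, Station 7:1. Station 4 captures the most (3).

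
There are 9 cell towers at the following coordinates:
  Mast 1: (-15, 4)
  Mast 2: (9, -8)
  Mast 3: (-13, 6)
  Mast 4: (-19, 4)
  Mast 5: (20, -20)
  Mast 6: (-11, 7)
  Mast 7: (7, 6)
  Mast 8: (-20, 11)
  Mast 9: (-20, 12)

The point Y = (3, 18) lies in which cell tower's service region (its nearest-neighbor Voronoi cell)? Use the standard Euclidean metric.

Squared Euclidean distances:
d²(Y, Mast 1) = (3−(-15))² + (18−4)² = 324 + 196 = 520
d²(Y, Mast 2) = (3−9)² + (18−(-8))² = 36 + 676 = 712
d²(Y, Mast 3) = (3−(-13))² + (18−6)² = 256 + 144 = 400
d²(Y, Mast 4) = (3−(-19))² + (18−4)² = 484 + 196 = 680
d²(Y, Mast 5) = (3−20)² + (18−(-20))² = 289 + 1444 = 1733
d²(Y, Mast 6) = (3−(-11))² + (18−7)² = 196 + 121 = 317
d²(Y, Mast 7) = (3−7)² + (18−6)² = 16 + 144 = 160
d²(Y, Mast 8) = (3−(-20))² + (18−11)² = 529 + 49 = 578
d²(Y, Mast 9) = (3−(-20))² + (18−12)² = 529 + 36 = 565
Minimum is at Mast 7.

Mast 7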